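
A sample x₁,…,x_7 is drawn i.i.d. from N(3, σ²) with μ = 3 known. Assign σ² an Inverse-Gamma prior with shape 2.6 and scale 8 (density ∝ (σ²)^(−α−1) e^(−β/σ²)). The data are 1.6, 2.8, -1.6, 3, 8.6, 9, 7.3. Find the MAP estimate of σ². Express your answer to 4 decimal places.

σ̂²_MAP = 8.8035

Sum of squared deviations about the known mean: SS = (1.6−3)² + (2.8−3)² + (-1.6−3)² + (3−3)² + (8.6−3)² + (9−3)² + (7.3−3)² = 109.01.
The Normal likelihood contributes (σ²)^(−n/2) exp(−SS/(2σ²)), so the posterior is Inverse-Gamma(α + n/2, β + SS/2) = Inverse-Gamma(6.1, 62.505).
The mode of Inverse-Gamma(a, b) is b/(a+1) = 62.505/7.1 ≈ 8.8035.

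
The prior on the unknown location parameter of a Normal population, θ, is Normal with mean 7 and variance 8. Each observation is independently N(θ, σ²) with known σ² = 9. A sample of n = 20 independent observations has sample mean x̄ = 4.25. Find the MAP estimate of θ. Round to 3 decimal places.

θ̂_MAP = 4.396

n = 20, x̄ = 4.25.
For a Normal prior and Normal likelihood with known variance, the posterior is Normal; its mode equals its mean, the precision-weighted average.
Prior precision 1/σ₀² = 1/8 = 0.125; data precision n/σ² = 20/9.
θ̂ = (0.125·7 + (20/9)·4.25) / (0.125 + 20/9) = (743/72)/(169/72) = 743/169 ≈ 4.396.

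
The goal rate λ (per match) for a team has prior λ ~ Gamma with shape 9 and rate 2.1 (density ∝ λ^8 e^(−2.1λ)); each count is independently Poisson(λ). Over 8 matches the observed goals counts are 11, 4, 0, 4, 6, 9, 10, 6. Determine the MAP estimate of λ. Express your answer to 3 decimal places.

λ̂_MAP = 5.743

Σxᵢ = 11+4+0+4+6+9+10+6 = 50, with n = 8.
Posterior ∝ λ^8e^(−2.1λ) · λ^50e^(−8λ) = λ^58e^(−10.1λ), i.e. Gamma(shape=59, rate=10.1).
The mode of a Gamma(a, b) with a ≥ 1 (shape–rate) is (a−1)/b = 58/10.1 ≈ 5.743.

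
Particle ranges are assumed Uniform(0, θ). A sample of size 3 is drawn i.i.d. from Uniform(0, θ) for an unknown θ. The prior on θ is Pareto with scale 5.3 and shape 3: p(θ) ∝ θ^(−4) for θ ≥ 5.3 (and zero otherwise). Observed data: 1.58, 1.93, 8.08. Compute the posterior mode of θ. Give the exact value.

θ̂_MAP = 8.08

The Uniform(0, θ) likelihood is θ^(−n) for θ ≥ max(xᵢ), zero otherwise. Here max(xᵢ) = 8.08.
Posterior ∝ θ^(−4) · θ^(−3) = θ^(−7) on θ ≥ max(5.3, 8.08) = 8.08.
This density is strictly decreasing in θ, so the posterior mode lies at the lower boundary of the support.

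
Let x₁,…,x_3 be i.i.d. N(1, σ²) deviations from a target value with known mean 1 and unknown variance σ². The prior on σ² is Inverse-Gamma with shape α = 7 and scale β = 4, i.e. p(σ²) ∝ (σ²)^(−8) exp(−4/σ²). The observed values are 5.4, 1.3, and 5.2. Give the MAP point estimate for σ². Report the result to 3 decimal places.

σ̂²_MAP = 2.373

Sum of squared deviations about the known mean: SS = (5.4−1)² + (1.3−1)² + (5.2−1)² = 37.09.
The Normal likelihood contributes (σ²)^(−n/2) exp(−SS/(2σ²)), so the posterior is Inverse-Gamma(α + n/2, β + SS/2) = Inverse-Gamma(8.5, 22.545).
The mode of Inverse-Gamma(a, b) is b/(a+1) = 22.545/9.5 ≈ 2.373.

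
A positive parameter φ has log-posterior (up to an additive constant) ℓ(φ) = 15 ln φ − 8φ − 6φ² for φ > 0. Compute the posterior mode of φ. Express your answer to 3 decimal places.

φ̂_MAP = 0.833

ℓ'(φ) = 15/φ − 8 − 12φ. Setting this to zero and multiplying by φ: 12φ² + 8φ − 15 = 0.
φ = (−8 + √(8² + 4·12·15)) / (2·12) = (−8 + √784) / 24 = (−8 + 28)/24 = 5/6.
ℓ''(φ) = −15/φ² − 12 < 0, confirming a maximum.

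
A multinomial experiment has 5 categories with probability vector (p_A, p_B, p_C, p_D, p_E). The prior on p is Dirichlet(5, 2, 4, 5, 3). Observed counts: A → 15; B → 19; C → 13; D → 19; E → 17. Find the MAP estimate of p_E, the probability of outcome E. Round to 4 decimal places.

The posterior is Dirichlet(αᵢ + nᵢ) = Dirichlet(20, 21, 17, 24, 20).
For a Dirichlet(a₁,…,a_K) with all aᵢ > 1, the mode has j-th component (aⱼ − 1)/(Σaᵢ − K).
Here Σaᵢ = 102 and K = 5, so p_E = (20 − 1)/(102 − 5) = 19/97 ≈ 0.1959.

MAP estimate of p_E = 0.1959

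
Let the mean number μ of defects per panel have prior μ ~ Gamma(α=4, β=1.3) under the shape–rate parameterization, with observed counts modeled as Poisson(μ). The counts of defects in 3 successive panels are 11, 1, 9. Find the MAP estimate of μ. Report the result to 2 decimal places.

Σxᵢ = 11+1+9 = 21, with n = 3.
Posterior ∝ μ^3e^(−1.3μ) · μ^21e^(−3μ) = μ^24e^(−4.3μ), i.e. Gamma(shape=25, rate=4.3).
The mode of a Gamma(a, b) with a ≥ 1 (shape–rate) is (a−1)/b = 24/4.3 ≈ 5.58.

μ̂_MAP = 5.58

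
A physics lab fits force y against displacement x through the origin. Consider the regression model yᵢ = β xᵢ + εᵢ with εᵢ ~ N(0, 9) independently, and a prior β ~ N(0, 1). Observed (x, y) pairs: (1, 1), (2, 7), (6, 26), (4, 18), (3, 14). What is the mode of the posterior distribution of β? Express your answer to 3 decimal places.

β̂_MAP = 3.800

log p(β | y) = −Σ(yᵢ − βxᵢ)²/(2·9) − β²/(2·1) + const.
Setting the derivative to zero: Σxᵢ(yᵢ − βxᵢ)/9 − β/1 = 0, so β = Σxᵢyᵢ / (Σxᵢ² + σ²/τ²).
Σxᵢyᵢ = 1·1 + 2·7 + 6·26 + 4·18 + 3·14 = 285; Σxᵢ² = 66; σ²/τ² = 9.
β̂_MAP = 285 / (66 + 9) = 285/75 ≈ 3.800.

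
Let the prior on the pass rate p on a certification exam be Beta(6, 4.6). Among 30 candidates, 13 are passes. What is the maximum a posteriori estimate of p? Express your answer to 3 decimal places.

Prior: Beta(6, 4.6).
Data: 13 successes in 30 trials. The binomial likelihood contributes p^13(1−p)^17, so the posterior is Beta(6+13, 4.6+17) = Beta(19, 21.6).
For Beta(a, b) with a, b > 1 the mode is (a−1)/(a+b−2) = 18/38.6 ≈ 0.466.

p̂_MAP = 0.466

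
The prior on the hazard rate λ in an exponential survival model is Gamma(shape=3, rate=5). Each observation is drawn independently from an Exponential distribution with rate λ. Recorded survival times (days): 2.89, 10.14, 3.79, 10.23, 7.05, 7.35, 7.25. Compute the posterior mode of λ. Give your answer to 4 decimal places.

The Exponential(rate=λ) likelihood is ∝ λ^n e^(−λΣtᵢ). Here n = 7 and Σtᵢ = 2.89 + 10.14 + 3.79 + 10.23 + 7.05 + 7.35 + 7.25 = 48.70.
Posterior ∝ λ^2e^(−5λ) · λ^7e^(−48.70λ) = λ^9e^(−53.70λ), i.e. Gamma(10, 53.70).
Mode = (a−1)/b = 9/53.70 ≈ 0.1676.

λ̂_MAP = 0.1676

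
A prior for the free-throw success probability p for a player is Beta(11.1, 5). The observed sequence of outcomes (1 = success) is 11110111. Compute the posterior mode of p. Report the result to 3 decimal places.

Prior: Beta(11.1, 5).
Data: 7 successes in 8 trials (from the sequence). The binomial likelihood contributes p^7(1−p)^1, so the posterior is Beta(11.1+7, 5+1) = Beta(18.1, 6).
For Beta(a, b) with a, b > 1 the mode is (a−1)/(a+b−2) = 17.1/22.1 ≈ 0.774.

p̂_MAP = 0.774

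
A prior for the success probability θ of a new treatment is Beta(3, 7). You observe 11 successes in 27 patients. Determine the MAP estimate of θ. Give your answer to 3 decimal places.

θ̂_MAP = 0.371

Prior: Beta(3, 7).
Data: 11 successes in 27 trials. The binomial likelihood contributes θ^11(1−θ)^16, so the posterior is Beta(3+11, 7+16) = Beta(14, 23).
For Beta(a, b) with a, b > 1 the mode is (a−1)/(a+b−2) = 13/35 ≈ 0.371.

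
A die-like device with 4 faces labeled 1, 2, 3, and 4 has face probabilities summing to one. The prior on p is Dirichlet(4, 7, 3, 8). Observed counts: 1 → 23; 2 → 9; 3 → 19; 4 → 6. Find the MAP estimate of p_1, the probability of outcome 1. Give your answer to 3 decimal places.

The posterior is Dirichlet(αᵢ + nᵢ) = Dirichlet(27, 16, 22, 14).
For a Dirichlet(a₁,…,a_K) with all aᵢ > 1, the mode has j-th component (aⱼ − 1)/(Σaᵢ − K).
Here Σaᵢ = 79 and K = 4, so p_1 = (27 − 1)/(79 − 4) = 26/75 ≈ 0.347.

MAP estimate: 0.347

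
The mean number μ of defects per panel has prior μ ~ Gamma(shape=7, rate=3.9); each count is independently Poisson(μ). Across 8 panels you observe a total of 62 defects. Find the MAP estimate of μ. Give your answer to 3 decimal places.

Σxᵢ = 62, n = 8.
Posterior ∝ μ^6e^(−3.9μ) · μ^62e^(−8μ) = μ^68e^(−11.9μ), i.e. Gamma(shape=69, rate=11.9).
The mode of a Gamma(a, b) with a ≥ 1 (shape–rate) is (a−1)/b = 68/11.9 ≈ 5.714.

μ̂_MAP = 5.714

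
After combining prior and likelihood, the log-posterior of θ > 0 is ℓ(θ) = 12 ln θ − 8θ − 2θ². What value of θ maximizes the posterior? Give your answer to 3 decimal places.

ℓ'(θ) = 12/θ − 8 − 4θ. Setting this to zero and multiplying by θ: 4θ² + 8θ − 12 = 0.
θ = (−8 + √(8² + 4·4·12)) / (2·4) = (−8 + √256) / 8 = (−8 + 16)/8 = 1.
ℓ''(θ) = −12/θ² − 4 < 0, confirming a maximum.

θ̂_MAP = 1.000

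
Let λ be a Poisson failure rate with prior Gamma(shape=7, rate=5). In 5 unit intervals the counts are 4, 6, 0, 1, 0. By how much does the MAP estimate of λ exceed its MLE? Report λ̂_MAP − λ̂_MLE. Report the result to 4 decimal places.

MAP − MLE = -0.5000

Σxᵢ = 11. Posterior is Gamma(18, 10); MAP = (18−1)/10 = 17/10 ≈ 1.70000.
MLE = x̄ = 11/5 ≈ 2.20000.
Difference = 17/10 − 11/5 = -1/2 ≈ -0.5000.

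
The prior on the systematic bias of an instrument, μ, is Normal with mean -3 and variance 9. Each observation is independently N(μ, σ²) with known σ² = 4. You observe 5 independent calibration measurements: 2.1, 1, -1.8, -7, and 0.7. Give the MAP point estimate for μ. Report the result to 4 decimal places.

n = 5; x̄ = (2.1 + 1 + (-1.8) + (-7) + 0.7)/5 = -5/5 = -1.
For a Normal prior and Normal likelihood with known variance, the posterior is Normal; its mode equals its mean, the precision-weighted average.
Prior precision 1/σ₀² = 1/9; data precision n/σ² = 5/4 = 1.25.
μ̂ = ((1/9)·(-3) + 1.25·(-1)) / (1/9 + 1.25) = (-19/12)/(49/36) = -57/49 ≈ -1.1633.

μ̂_MAP = -1.1633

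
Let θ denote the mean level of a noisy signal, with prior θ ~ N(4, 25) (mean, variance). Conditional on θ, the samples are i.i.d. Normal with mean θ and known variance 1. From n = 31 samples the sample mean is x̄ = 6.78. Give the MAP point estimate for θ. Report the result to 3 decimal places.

n = 31, x̄ = 6.78.
For a Normal prior and Normal likelihood with known variance, the posterior is Normal; its mode equals its mean, the precision-weighted average.
Prior precision 1/σ₀² = 1/25 = 0.04; data precision n/σ² = 31/1 = 31.
θ̂ = (0.04·4 + 31·6.78) / (0.04 + 31) = 210.34/31.04 = 10517/1552 ≈ 6.776.

θ̂_MAP = 6.776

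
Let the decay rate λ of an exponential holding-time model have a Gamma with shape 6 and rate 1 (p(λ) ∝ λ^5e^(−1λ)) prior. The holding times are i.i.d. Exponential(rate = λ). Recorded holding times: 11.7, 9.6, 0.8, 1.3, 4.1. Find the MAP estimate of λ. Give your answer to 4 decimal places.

The Exponential(rate=λ) likelihood is ∝ λ^n e^(−λΣtᵢ). Here n = 5 and Σtᵢ = 11.7 + 9.6 + 0.8 + 1.3 + 4.1 = 27.5.
Posterior ∝ λ^5e^(−1λ) · λ^5e^(−27.5λ) = λ^10e^(−28.5λ), i.e. Gamma(11, 28.5).
Mode = (a−1)/b = 10/28.5 ≈ 0.3509.

λ̂_MAP = 0.3509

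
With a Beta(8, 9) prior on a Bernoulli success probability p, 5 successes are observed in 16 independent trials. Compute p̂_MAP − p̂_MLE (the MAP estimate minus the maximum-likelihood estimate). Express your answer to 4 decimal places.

MAP − MLE = 0.0746

Posterior is Beta(13, 20); MAP = (13−1)/(33−2) = 12/31 ≈ 0.38710.
MLE ignores the prior: p̂_MLE = k/n = 5/16 ≈ 0.31250.
Difference = 12/31 − 5/16 = 37/496 ≈ 0.0746.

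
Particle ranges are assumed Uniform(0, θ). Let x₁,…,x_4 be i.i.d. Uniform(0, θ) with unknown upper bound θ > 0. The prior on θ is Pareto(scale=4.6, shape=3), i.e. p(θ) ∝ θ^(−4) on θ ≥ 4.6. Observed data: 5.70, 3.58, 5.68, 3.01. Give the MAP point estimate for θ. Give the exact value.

θ̂_MAP = 5.70

The Uniform(0, θ) likelihood is θ^(−n) for θ ≥ max(xᵢ), zero otherwise. Here max(xᵢ) = 5.70.
Posterior ∝ θ^(−4) · θ^(−4) = θ^(−8) on θ ≥ max(4.6, 5.70) = 5.70.
This density is strictly decreasing in θ, so the posterior mode lies at the lower boundary of the support.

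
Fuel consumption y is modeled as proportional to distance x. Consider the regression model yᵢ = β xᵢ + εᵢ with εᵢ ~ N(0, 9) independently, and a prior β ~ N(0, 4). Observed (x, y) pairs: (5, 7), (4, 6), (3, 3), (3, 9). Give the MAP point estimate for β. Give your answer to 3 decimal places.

β̂_MAP = 1.551

log p(β | y) = −Σ(yᵢ − βxᵢ)²/(2·9) − β²/(2·4) + const.
Setting the derivative to zero: Σxᵢ(yᵢ − βxᵢ)/9 − β/4 = 0, so β = Σxᵢyᵢ / (Σxᵢ² + σ²/τ²).
Σxᵢyᵢ = 5·7 + 4·6 + 3·3 + 3·9 = 95; Σxᵢ² = 59; σ²/τ² = 2.25.
β̂_MAP = 95 / (59 + 2.25) = 95/61.25 ≈ 1.551.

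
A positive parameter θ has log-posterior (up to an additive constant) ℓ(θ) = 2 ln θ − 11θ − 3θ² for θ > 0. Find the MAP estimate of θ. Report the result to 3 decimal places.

ℓ'(θ) = 2/θ − 11 − 6θ. Setting this to zero and multiplying by θ: 6θ² + 11θ − 2 = 0.
θ = (−11 + √(11² + 4·6·2)) / (2·6) = (−11 + √169) / 12 = (−11 + 13)/12 = 1/6.
ℓ''(θ) = −2/θ² − 6 < 0, confirming a maximum.

θ̂_MAP = 0.167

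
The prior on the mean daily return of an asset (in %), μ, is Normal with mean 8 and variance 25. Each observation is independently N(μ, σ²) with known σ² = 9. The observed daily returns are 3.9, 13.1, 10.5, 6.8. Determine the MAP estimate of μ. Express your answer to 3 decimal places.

n = 4; x̄ = (3.9 + 13.1 + 10.5 + 6.8)/4 = 34.3/4 = 8.575.
For a Normal prior and Normal likelihood with known variance, the posterior is Normal; its mode equals its mean, the precision-weighted average.
Prior precision 1/σ₀² = 1/25 = 0.04; data precision n/σ² = 4/9.
μ̂ = (0.04·8 + (4/9)·8.575) / (0.04 + 4/9) = (1859/450)/(109/225) = 1859/218 ≈ 8.528.

μ̂_MAP = 8.528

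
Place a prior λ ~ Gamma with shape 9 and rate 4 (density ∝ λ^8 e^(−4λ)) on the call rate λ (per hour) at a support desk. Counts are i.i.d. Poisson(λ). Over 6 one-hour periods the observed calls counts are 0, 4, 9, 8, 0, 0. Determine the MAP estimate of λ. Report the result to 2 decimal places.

Σxᵢ = 0+4+9+8+0+0 = 21, with n = 6.
Posterior ∝ λ^8e^(−4λ) · λ^21e^(−6λ) = λ^29e^(−10λ), i.e. Gamma(shape=30, rate=10).
The mode of a Gamma(a, b) with a ≥ 1 (shape–rate) is (a−1)/b = 29/10 ≈ 2.90.

λ̂_MAP = 2.90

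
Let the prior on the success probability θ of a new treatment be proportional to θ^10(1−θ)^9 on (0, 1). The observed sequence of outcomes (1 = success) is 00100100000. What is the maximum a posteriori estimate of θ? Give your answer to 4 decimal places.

The prior density ∝ θ^10(1−θ)^9 is the kernel of Beta(11, 10).
Data: 2 successes in 11 trials (from the sequence). The binomial likelihood contributes θ^2(1−θ)^9, so the posterior is Beta(11+2, 10+9) = Beta(13, 19).
For Beta(a, b) with a, b > 1 the mode is (a−1)/(a+b−2) = 12/30 ≈ 0.4000.

θ̂_MAP = 0.4000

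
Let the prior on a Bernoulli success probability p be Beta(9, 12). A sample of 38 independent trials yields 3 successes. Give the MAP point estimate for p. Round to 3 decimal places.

p̂_MAP = 0.193

Prior: Beta(9, 12).
Data: 3 successes in 38 trials. The binomial likelihood contributes p^3(1−p)^35, so the posterior is Beta(9+3, 12+35) = Beta(12, 47).
For Beta(a, b) with a, b > 1 the mode is (a−1)/(a+b−2) = 11/57 ≈ 0.193.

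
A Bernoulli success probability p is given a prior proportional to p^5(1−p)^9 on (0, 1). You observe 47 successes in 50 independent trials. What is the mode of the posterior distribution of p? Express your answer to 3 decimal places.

p̂_MAP = 0.813

The prior density ∝ p^5(1−p)^9 is the kernel of Beta(6, 10).
Data: 47 successes in 50 trials. The binomial likelihood contributes p^47(1−p)^3, so the posterior is Beta(6+47, 10+3) = Beta(53, 13).
For Beta(a, b) with a, b > 1 the mode is (a−1)/(a+b−2) = 52/64 ≈ 0.813.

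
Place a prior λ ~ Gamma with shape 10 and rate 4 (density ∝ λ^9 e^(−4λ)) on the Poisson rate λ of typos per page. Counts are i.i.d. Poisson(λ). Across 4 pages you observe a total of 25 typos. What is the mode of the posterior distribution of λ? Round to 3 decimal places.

λ̂_MAP = 4.250

Σxᵢ = 25, n = 4.
Posterior ∝ λ^9e^(−4λ) · λ^25e^(−4λ) = λ^34e^(−8λ), i.e. Gamma(shape=35, rate=8).
The mode of a Gamma(a, b) with a ≥ 1 (shape–rate) is (a−1)/b = 34/8 ≈ 4.250.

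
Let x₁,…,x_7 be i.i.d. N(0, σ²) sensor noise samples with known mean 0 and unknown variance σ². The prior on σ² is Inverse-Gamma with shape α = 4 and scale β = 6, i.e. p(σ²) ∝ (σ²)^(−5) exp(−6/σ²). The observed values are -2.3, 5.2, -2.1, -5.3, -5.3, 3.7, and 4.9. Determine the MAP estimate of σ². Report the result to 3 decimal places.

σ̂²_MAP = 8.389

Sum of squared deviations about the known mean: SS = (-2.3−0)² + (5.2−0)² + (-2.1−0)² + (-5.3−0)² + (-5.3−0)² + (3.7−0)² + (4.9−0)² = 130.62.
The Normal likelihood contributes (σ²)^(−n/2) exp(−SS/(2σ²)), so the posterior is Inverse-Gamma(α + n/2, β + SS/2) = Inverse-Gamma(7.5, 71.31).
The mode of Inverse-Gamma(a, b) is b/(a+1) = 71.31/8.5 ≈ 8.389.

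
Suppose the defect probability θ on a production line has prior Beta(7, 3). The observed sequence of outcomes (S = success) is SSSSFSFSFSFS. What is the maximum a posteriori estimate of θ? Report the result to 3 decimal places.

θ̂_MAP = 0.700

Prior: Beta(7, 3).
Data: 8 successes in 12 trials (from the sequence). The binomial likelihood contributes θ^8(1−θ)^4, so the posterior is Beta(7+8, 3+4) = Beta(15, 7).
For Beta(a, b) with a, b > 1 the mode is (a−1)/(a+b−2) = 14/20 ≈ 0.700.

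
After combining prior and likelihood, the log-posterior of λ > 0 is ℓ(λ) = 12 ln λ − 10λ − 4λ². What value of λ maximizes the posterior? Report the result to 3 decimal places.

λ̂_MAP = 0.750

ℓ'(λ) = 12/λ − 10 − 8λ. Setting this to zero and multiplying by λ: 8λ² + 10λ − 12 = 0.
λ = (−10 + √(10² + 4·8·12)) / (2·8) = (−10 + √484) / 16 = (−10 + 22)/16 = 3/4.
ℓ''(λ) = −12/λ² − 8 < 0, confirming a maximum.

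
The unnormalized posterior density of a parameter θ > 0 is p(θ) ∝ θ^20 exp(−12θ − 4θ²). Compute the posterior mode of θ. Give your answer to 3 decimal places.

θ̂_MAP = 1.000

ℓ'(θ) = 20/θ − 12 − 8θ. Setting this to zero and multiplying by θ: 8θ² + 12θ − 20 = 0.
θ = (−12 + √(12² + 4·8·20)) / (2·8) = (−12 + √784) / 16 = (−12 + 28)/16 = 1.
ℓ''(θ) = −20/θ² − 8 < 0, confirming a maximum.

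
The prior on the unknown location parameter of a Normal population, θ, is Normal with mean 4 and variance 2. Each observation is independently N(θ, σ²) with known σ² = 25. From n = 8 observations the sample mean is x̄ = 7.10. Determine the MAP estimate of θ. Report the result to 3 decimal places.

n = 8, x̄ = 7.10.
For a Normal prior and Normal likelihood with known variance, the posterior is Normal; its mode equals its mean, the precision-weighted average.
Prior precision 1/σ₀² = 1/2 = 0.5; data precision n/σ² = 8/25 = 0.32.
θ̂ = (0.5·4 + 0.32·7.1) / (0.5 + 0.32) = 4.272/0.82 = 1068/205 ≈ 5.210.

θ̂_MAP = 5.210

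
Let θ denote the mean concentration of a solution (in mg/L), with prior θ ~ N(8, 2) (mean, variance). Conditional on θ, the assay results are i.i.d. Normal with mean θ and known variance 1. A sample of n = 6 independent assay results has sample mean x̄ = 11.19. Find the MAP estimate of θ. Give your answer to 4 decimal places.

n = 6, x̄ = 11.19.
For a Normal prior and Normal likelihood with known variance, the posterior is Normal; its mode equals its mean, the precision-weighted average.
Prior precision 1/σ₀² = 1/2 = 0.5; data precision n/σ² = 6/1 = 6.
θ̂ = (0.5·8 + 6·11.19) / (0.5 + 6) = 71.14/6.5 = 3557/325 ≈ 10.9446.

θ̂_MAP = 10.9446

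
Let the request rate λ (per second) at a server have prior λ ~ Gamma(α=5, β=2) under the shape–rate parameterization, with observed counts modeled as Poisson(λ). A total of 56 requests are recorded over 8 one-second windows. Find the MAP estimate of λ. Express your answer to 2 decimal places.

Σxᵢ = 56, n = 8.
Posterior ∝ λ^4e^(−2λ) · λ^56e^(−8λ) = λ^60e^(−10λ), i.e. Gamma(shape=61, rate=10).
The mode of a Gamma(a, b) with a ≥ 1 (shape–rate) is (a−1)/b = 60/10 ≈ 6.00.

λ̂_MAP = 6.00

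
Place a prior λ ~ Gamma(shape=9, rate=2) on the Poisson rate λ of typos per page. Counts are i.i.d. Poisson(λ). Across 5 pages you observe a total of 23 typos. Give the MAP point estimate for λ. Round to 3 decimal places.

Σxᵢ = 23, n = 5.
Posterior ∝ λ^8e^(−2λ) · λ^23e^(−5λ) = λ^31e^(−7λ), i.e. Gamma(shape=32, rate=7).
The mode of a Gamma(a, b) with a ≥ 1 (shape–rate) is (a−1)/b = 31/7 ≈ 4.429.

λ̂_MAP = 4.429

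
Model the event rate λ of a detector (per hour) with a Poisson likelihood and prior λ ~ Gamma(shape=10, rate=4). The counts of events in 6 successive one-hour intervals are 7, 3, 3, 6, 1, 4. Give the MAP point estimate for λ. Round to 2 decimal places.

Σxᵢ = 7+3+3+6+1+4 = 24, with n = 6.
Posterior ∝ λ^9e^(−4λ) · λ^24e^(−6λ) = λ^33e^(−10λ), i.e. Gamma(shape=34, rate=10).
The mode of a Gamma(a, b) with a ≥ 1 (shape–rate) is (a−1)/b = 33/10 ≈ 3.30.

λ̂_MAP = 3.30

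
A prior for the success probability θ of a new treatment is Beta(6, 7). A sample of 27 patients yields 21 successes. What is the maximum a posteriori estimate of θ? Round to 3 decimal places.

Prior: Beta(6, 7).
Data: 21 successes in 27 trials. The binomial likelihood contributes θ^21(1−θ)^6, so the posterior is Beta(6+21, 7+6) = Beta(27, 13).
For Beta(a, b) with a, b > 1 the mode is (a−1)/(a+b−2) = 26/38 ≈ 0.684.

θ̂_MAP = 0.684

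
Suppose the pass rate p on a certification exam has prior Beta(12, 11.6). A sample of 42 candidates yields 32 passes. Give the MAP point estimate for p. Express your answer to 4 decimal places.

Prior: Beta(12, 11.6).
Data: 32 successes in 42 trials. The binomial likelihood contributes p^32(1−p)^10, so the posterior is Beta(12+32, 11.6+10) = Beta(44, 21.6).
For Beta(a, b) with a, b > 1 the mode is (a−1)/(a+b−2) = 43/63.6 ≈ 0.6761.

p̂_MAP = 0.6761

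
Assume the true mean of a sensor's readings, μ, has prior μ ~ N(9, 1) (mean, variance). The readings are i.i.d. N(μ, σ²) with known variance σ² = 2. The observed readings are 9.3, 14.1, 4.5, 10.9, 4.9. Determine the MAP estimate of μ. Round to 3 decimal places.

n = 5; x̄ = (9.3 + 14.1 + 4.5 + 10.9 + 4.9)/5 = 43.7/5 = 8.74.
For a Normal prior and Normal likelihood with known variance, the posterior is Normal; its mode equals its mean, the precision-weighted average.
Prior precision 1/σ₀² = 1/1 = 1; data precision n/σ² = 5/2 = 2.5.
μ̂ = (1·9 + 2.5·8.74) / (1 + 2.5) = 30.85/3.5 = 617/70 ≈ 8.814.

μ̂_MAP = 8.814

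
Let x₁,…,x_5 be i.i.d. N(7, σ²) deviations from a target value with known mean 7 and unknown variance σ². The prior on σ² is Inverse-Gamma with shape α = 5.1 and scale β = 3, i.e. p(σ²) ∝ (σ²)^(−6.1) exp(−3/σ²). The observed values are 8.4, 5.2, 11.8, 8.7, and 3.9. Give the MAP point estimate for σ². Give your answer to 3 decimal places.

Sum of squared deviations about the known mean: SS = (8.4−7)² + (5.2−7)² + (11.8−7)² + (8.7−7)² + (3.9−7)² = 40.74.
The Normal likelihood contributes (σ²)^(−n/2) exp(−SS/(2σ²)), so the posterior is Inverse-Gamma(α + n/2, β + SS/2) = Inverse-Gamma(7.6, 23.37).
The mode of Inverse-Gamma(a, b) is b/(a+1) = 23.37/8.6 ≈ 2.717.

σ̂²_MAP = 2.717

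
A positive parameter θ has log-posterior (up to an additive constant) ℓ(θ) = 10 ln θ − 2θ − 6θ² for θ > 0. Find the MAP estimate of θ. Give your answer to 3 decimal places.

ℓ'(θ) = 10/θ − 2 − 12θ. Setting this to zero and multiplying by θ: 12θ² + 2θ − 10 = 0.
θ = (−2 + √(2² + 4·12·10)) / (2·12) = (−2 + √484) / 24 = (−2 + 22)/24 = 5/6.
ℓ''(θ) = −10/θ² − 12 < 0, confirming a maximum.

θ̂_MAP = 0.833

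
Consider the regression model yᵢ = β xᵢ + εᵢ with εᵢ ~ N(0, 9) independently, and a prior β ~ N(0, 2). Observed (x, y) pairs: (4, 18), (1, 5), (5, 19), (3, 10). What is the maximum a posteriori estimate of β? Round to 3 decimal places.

log p(β | y) = −Σ(yᵢ − βxᵢ)²/(2·9) − β²/(2·2) + const.
Setting the derivative to zero: Σxᵢ(yᵢ − βxᵢ)/9 − β/2 = 0, so β = Σxᵢyᵢ / (Σxᵢ² + σ²/τ²).
Σxᵢyᵢ = 4·18 + 1·5 + 5·19 + 3·10 = 202; Σxᵢ² = 51; σ²/τ² = 4.5.
β̂_MAP = 202 / (51 + 4.5) = 202/55.5 ≈ 3.640.

β̂_MAP = 3.640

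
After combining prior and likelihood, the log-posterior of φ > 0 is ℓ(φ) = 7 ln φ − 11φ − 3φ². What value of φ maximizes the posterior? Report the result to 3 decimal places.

ℓ'(φ) = 7/φ − 11 − 6φ. Setting this to zero and multiplying by φ: 6φ² + 11φ − 7 = 0.
φ = (−11 + √(11² + 4·6·7)) / (2·6) = (−11 + √289) / 12 = (−11 + 17)/12 = 1/2.
ℓ''(φ) = −7/φ² − 6 < 0, confirming a maximum.

φ̂_MAP = 0.500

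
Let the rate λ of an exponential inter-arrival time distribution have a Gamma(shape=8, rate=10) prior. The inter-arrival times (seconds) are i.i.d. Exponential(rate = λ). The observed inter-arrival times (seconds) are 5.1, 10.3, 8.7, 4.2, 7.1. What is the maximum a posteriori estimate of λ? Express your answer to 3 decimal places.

λ̂_MAP = 0.264

The Exponential(rate=λ) likelihood is ∝ λ^n e^(−λΣtᵢ). Here n = 5 and Σtᵢ = 5.1 + 10.3 + 8.7 + 4.2 + 7.1 = 35.4.
Posterior ∝ λ^7e^(−10λ) · λ^5e^(−35.4λ) = λ^12e^(−45.4λ), i.e. Gamma(13, 45.4).
Mode = (a−1)/b = 12/45.4 ≈ 0.264.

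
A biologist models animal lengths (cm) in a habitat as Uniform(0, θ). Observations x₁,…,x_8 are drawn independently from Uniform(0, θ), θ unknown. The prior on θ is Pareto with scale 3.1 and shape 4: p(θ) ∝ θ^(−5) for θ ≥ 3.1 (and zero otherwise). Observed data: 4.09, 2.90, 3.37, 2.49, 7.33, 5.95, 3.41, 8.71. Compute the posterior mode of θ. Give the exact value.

The Uniform(0, θ) likelihood is θ^(−n) for θ ≥ max(xᵢ), zero otherwise. Here max(xᵢ) = 8.71.
Posterior ∝ θ^(−5) · θ^(−8) = θ^(−13) on θ ≥ max(3.1, 8.71) = 8.71.
This density is strictly decreasing in θ, so the posterior mode lies at the lower boundary of the support.

θ̂_MAP = 8.71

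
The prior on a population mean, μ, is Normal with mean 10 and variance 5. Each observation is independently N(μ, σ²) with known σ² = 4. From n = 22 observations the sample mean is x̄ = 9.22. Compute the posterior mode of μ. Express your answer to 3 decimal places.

n = 22, x̄ = 9.22.
For a Normal prior and Normal likelihood with known variance, the posterior is Normal; its mode equals its mean, the precision-weighted average.
Prior precision 1/σ₀² = 1/5 = 0.2; data precision n/σ² = 22/4 = 5.5.
μ̂ = (0.2·10 + 5.5·9.22) / (0.2 + 5.5) = 52.71/5.7 = 1757/190 ≈ 9.247.

μ̂_MAP = 9.247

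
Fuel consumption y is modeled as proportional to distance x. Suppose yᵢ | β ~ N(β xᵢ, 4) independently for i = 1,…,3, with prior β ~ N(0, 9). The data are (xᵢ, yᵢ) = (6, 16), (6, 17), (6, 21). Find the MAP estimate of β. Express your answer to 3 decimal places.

β̂_MAP = 2.988

log p(β | y) = −Σ(yᵢ − βxᵢ)²/(2·4) − β²/(2·9) + const.
Setting the derivative to zero: Σxᵢ(yᵢ − βxᵢ)/4 − β/9 = 0, so β = Σxᵢyᵢ / (Σxᵢ² + σ²/τ²).
Σxᵢyᵢ = 6·16 + 6·17 + 6·21 = 324; Σxᵢ² = 108; σ²/τ² = 4/9.
β̂_MAP = 324 / (108 + 4/9) = 324/(976/9) = 729/244 ≈ 2.988.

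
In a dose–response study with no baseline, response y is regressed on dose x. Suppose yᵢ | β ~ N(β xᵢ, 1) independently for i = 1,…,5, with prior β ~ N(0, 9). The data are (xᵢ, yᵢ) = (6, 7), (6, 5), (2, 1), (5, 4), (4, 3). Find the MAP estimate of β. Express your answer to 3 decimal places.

β̂_MAP = 0.905

log p(β | y) = −Σ(yᵢ − βxᵢ)²/(2·1) − β²/(2·9) + const.
Setting the derivative to zero: Σxᵢ(yᵢ − βxᵢ)/1 − β/9 = 0, so β = Σxᵢyᵢ / (Σxᵢ² + σ²/τ²).
Σxᵢyᵢ = 6·7 + 6·5 + 2·1 + 5·4 + 4·3 = 106; Σxᵢ² = 117; σ²/τ² = 1/9.
β̂_MAP = 106 / (117 + 1/9) = 106/(1054/9) = 477/527 ≈ 0.905.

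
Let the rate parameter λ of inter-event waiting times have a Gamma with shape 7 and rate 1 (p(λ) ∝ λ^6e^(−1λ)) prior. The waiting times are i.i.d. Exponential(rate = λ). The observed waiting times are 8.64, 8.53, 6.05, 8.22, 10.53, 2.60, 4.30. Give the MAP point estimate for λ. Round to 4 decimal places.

λ̂_MAP = 0.2607

The Exponential(rate=λ) likelihood is ∝ λ^n e^(−λΣtᵢ). Here n = 7 and Σtᵢ = 8.64 + 8.53 + 6.05 + 8.22 + 10.53 + 2.60 + 4.30 = 48.87.
Posterior ∝ λ^6e^(−1λ) · λ^7e^(−48.87λ) = λ^13e^(−49.87λ), i.e. Gamma(14, 49.87).
Mode = (a−1)/b = 13/49.87 ≈ 0.2607.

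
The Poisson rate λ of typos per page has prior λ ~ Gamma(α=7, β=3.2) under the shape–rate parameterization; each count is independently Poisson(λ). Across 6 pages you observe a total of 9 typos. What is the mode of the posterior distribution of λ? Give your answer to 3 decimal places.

Σxᵢ = 9, n = 6.
Posterior ∝ λ^6e^(−3.2λ) · λ^9e^(−6λ) = λ^15e^(−9.2λ), i.e. Gamma(shape=16, rate=9.2).
The mode of a Gamma(a, b) with a ≥ 1 (shape–rate) is (a−1)/b = 15/9.2 ≈ 1.630.

λ̂_MAP = 1.630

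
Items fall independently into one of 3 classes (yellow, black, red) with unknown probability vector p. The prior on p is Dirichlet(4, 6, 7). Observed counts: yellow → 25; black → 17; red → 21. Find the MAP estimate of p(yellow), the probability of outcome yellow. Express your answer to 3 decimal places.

The posterior is Dirichlet(αᵢ + nᵢ) = Dirichlet(29, 23, 28).
For a Dirichlet(a₁,…,a_K) with all aᵢ > 1, the mode has j-th component (aⱼ − 1)/(Σaᵢ − K).
Here Σaᵢ = 80 and K = 3, so p(yellow) = (29 − 1)/(80 − 3) = 28/77 ≈ 0.364.

MAP estimate of p(yellow) = 0.364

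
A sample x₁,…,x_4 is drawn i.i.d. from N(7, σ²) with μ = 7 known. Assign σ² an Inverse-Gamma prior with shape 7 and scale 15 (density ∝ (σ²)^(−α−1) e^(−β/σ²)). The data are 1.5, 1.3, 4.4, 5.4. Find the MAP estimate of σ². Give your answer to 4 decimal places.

σ̂²_MAP = 5.1030

Sum of squared deviations about the known mean: SS = (1.5−7)² + (1.3−7)² + (4.4−7)² + (5.4−7)² = 72.06.
The Normal likelihood contributes (σ²)^(−n/2) exp(−SS/(2σ²)), so the posterior is Inverse-Gamma(α + n/2, β + SS/2) = Inverse-Gamma(9, 51.03).
The mode of Inverse-Gamma(a, b) is b/(a+1) = 51.03/10 ≈ 5.1030.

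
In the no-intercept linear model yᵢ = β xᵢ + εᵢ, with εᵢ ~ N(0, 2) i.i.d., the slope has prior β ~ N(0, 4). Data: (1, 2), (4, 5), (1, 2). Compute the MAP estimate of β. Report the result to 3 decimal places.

β̂_MAP = 1.297

log p(β | y) = −Σ(yᵢ − βxᵢ)²/(2·2) − β²/(2·4) + const.
Setting the derivative to zero: Σxᵢ(yᵢ − βxᵢ)/2 − β/4 = 0, so β = Σxᵢyᵢ / (Σxᵢ² + σ²/τ²).
Σxᵢyᵢ = 1·2 + 4·5 + 1·2 = 24; Σxᵢ² = 18; σ²/τ² = 0.5.
β̂_MAP = 24 / (18 + 0.5) = 24/18.5 ≈ 1.297.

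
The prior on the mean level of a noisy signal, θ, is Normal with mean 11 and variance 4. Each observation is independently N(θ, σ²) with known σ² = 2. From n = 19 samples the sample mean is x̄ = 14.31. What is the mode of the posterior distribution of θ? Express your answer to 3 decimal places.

n = 19, x̄ = 14.31.
For a Normal prior and Normal likelihood with known variance, the posterior is Normal; its mode equals its mean, the precision-weighted average.
Prior precision 1/σ₀² = 1/4 = 0.25; data precision n/σ² = 19/2 = 9.5.
θ̂ = (0.25·11 + 9.5·14.31) / (0.25 + 9.5) = 138.695/9.75 = 27739/1950 ≈ 14.225.

θ̂_MAP = 14.225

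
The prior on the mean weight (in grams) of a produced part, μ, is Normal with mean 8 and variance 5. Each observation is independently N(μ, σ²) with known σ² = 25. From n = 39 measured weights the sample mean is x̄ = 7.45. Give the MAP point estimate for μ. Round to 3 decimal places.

μ̂_MAP = 7.513

n = 39, x̄ = 7.45.
For a Normal prior and Normal likelihood with known variance, the posterior is Normal; its mode equals its mean, the precision-weighted average.
Prior precision 1/σ₀² = 1/5 = 0.2; data precision n/σ² = 39/25 = 1.56.
μ̂ = (0.2·8 + 1.56·7.45) / (0.2 + 1.56) = 13.222/1.76 = 7.5125 ≈ 7.513.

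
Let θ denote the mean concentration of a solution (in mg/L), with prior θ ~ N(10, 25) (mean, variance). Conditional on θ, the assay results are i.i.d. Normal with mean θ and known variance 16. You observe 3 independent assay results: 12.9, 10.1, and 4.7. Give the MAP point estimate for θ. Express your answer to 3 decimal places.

n = 3; x̄ = (12.9 + 10.1 + 4.7)/3 = 27.7/3 = 277/30 ≈ 9.2333.
For a Normal prior and Normal likelihood with known variance, the posterior is Normal; its mode equals its mean, the precision-weighted average.
Prior precision 1/σ₀² = 1/25 = 0.04; data precision n/σ² = 3/16 = 0.1875.
θ̂ = (0.04·10 + 0.1875·(277/30)) / (0.04 + 0.1875) = 2.13125/0.2275 = 1705/182 ≈ 9.368.

θ̂_MAP = 9.368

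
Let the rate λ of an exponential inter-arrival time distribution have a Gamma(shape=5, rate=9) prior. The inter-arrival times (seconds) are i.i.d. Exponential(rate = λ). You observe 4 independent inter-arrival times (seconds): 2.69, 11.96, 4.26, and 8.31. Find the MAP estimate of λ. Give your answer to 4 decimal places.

The Exponential(rate=λ) likelihood is ∝ λ^n e^(−λΣtᵢ). Here n = 4 and Σtᵢ = 2.69 + 11.96 + 4.26 + 8.31 = 27.22.
Posterior ∝ λ^4e^(−9λ) · λ^4e^(−27.22λ) = λ^8e^(−36.22λ), i.e. Gamma(9, 36.22).
Mode = (a−1)/b = 8/36.22 ≈ 0.2209.

λ̂_MAP = 0.2209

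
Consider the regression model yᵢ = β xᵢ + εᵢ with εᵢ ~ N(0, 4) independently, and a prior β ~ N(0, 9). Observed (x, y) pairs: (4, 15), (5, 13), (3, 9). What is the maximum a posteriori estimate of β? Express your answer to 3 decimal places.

β̂_MAP = 3.013

log p(β | y) = −Σ(yᵢ − βxᵢ)²/(2·4) − β²/(2·9) + const.
Setting the derivative to zero: Σxᵢ(yᵢ − βxᵢ)/4 − β/9 = 0, so β = Σxᵢyᵢ / (Σxᵢ² + σ²/τ²).
Σxᵢyᵢ = 4·15 + 5·13 + 3·9 = 152; Σxᵢ² = 50; σ²/τ² = 4/9.
β̂_MAP = 152 / (50 + 4/9) = 152/(454/9) = 684/227 ≈ 3.013.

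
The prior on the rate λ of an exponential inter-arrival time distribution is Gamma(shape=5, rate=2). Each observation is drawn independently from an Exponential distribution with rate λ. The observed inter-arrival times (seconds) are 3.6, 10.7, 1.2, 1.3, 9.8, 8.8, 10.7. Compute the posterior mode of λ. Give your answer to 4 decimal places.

The Exponential(rate=λ) likelihood is ∝ λ^n e^(−λΣtᵢ). Here n = 7 and Σtᵢ = 3.6 + 10.7 + 1.2 + 1.3 + 9.8 + 8.8 + 10.7 = 46.1.
Posterior ∝ λ^4e^(−2λ) · λ^7e^(−46.1λ) = λ^11e^(−48.1λ), i.e. Gamma(12, 48.1).
Mode = (a−1)/b = 11/48.1 ≈ 0.2287.

λ̂_MAP = 0.2287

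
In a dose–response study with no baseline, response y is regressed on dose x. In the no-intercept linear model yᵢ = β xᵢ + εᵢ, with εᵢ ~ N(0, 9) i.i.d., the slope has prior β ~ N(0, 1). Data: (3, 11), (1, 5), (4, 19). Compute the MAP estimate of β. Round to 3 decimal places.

β̂_MAP = 3.257

log p(β | y) = −Σ(yᵢ − βxᵢ)²/(2·9) − β²/(2·1) + const.
Setting the derivative to zero: Σxᵢ(yᵢ − βxᵢ)/9 − β/1 = 0, so β = Σxᵢyᵢ / (Σxᵢ² + σ²/τ²).
Σxᵢyᵢ = 3·11 + 1·5 + 4·19 = 114; Σxᵢ² = 26; σ²/τ² = 9.
β̂_MAP = 114 / (26 + 9) = 114/35 ≈ 3.257.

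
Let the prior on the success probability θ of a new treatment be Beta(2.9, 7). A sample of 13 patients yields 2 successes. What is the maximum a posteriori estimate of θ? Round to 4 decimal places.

Prior: Beta(2.9, 7).
Data: 2 successes in 13 trials. The binomial likelihood contributes θ^2(1−θ)^11, so the posterior is Beta(2.9+2, 7+11) = Beta(4.9, 18).
For Beta(a, b) with a, b > 1 the mode is (a−1)/(a+b−2) = 3.9/20.9 ≈ 0.1866.

θ̂_MAP = 0.1866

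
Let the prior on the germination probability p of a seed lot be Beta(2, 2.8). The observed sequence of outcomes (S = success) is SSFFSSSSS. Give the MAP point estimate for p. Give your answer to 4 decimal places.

p̂_MAP = 0.6780

Prior: Beta(2, 2.8).
Data: 7 successes in 9 trials (from the sequence). The binomial likelihood contributes p^7(1−p)^2, so the posterior is Beta(2+7, 2.8+2) = Beta(9, 4.8).
For Beta(a, b) with a, b > 1 the mode is (a−1)/(a+b−2) = 8/11.8 ≈ 0.6780.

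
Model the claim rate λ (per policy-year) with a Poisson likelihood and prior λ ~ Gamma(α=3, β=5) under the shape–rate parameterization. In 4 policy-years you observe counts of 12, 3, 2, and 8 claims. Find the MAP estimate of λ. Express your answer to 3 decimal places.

λ̂_MAP = 3.000

Σxᵢ = 12+3+2+8 = 25, with n = 4.
Posterior ∝ λ^2e^(−5λ) · λ^25e^(−4λ) = λ^27e^(−9λ), i.e. Gamma(shape=28, rate=9).
The mode of a Gamma(a, b) with a ≥ 1 (shape–rate) is (a−1)/b = 27/9 ≈ 3.000.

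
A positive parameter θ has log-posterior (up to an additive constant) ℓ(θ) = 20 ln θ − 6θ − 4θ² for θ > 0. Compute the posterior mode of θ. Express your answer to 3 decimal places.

ℓ'(θ) = 20/θ − 6 − 8θ. Setting this to zero and multiplying by θ: 8θ² + 6θ − 20 = 0.
θ = (−6 + √(6² + 4·8·20)) / (2·8) = (−6 + √676) / 16 = (−6 + 26)/16 = 5/4.
ℓ''(θ) = −20/θ² − 8 < 0, confirming a maximum.

θ̂_MAP = 1.250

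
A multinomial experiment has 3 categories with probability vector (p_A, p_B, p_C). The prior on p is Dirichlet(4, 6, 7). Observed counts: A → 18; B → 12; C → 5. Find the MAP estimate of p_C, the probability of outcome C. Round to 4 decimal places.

The posterior is Dirichlet(αᵢ + nᵢ) = Dirichlet(22, 18, 12).
For a Dirichlet(a₁,…,a_K) with all aᵢ > 1, the mode has j-th component (aⱼ − 1)/(Σaᵢ − K).
Here Σaᵢ = 52 and K = 3, so p_C = (12 − 1)/(52 − 3) = 11/49 ≈ 0.2245.

MAP estimate of p_C = 0.2245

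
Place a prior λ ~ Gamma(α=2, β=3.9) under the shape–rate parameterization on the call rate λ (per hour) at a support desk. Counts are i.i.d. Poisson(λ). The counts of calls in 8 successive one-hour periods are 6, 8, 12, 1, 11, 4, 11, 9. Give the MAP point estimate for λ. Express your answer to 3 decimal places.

Σxᵢ = 6+8+12+1+11+4+11+9 = 62, with n = 8.
Posterior ∝ λe^(−3.9λ) · λ^62e^(−8λ) = λ^63e^(−11.9λ), i.e. Gamma(shape=64, rate=11.9).
The mode of a Gamma(a, b) with a ≥ 1 (shape–rate) is (a−1)/b = 63/11.9 ≈ 5.294.

λ̂_MAP = 5.294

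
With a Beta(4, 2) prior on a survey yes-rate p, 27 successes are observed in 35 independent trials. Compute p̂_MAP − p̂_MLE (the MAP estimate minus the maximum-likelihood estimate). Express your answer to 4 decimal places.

MAP − MLE = -0.0022

Posterior is Beta(31, 10); MAP = (31−1)/(41−2) = 30/39 ≈ 0.76923.
MLE ignores the prior: p̂_MLE = k/n = 27/35 ≈ 0.77143.
Difference = 30/39 − 27/35 = -1/455 ≈ -0.0022.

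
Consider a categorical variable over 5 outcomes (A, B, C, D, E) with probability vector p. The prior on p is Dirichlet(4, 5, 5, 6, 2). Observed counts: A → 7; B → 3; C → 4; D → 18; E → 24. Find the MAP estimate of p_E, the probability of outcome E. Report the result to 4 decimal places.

MAP estimate of p_E = 0.3425

The posterior is Dirichlet(αᵢ + nᵢ) = Dirichlet(11, 8, 9, 24, 26).
For a Dirichlet(a₁,…,a_K) with all aᵢ > 1, the mode has j-th component (aⱼ − 1)/(Σaᵢ − K).
Here Σaᵢ = 78 and K = 5, so p_E = (26 − 1)/(78 − 5) = 25/73 ≈ 0.3425.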